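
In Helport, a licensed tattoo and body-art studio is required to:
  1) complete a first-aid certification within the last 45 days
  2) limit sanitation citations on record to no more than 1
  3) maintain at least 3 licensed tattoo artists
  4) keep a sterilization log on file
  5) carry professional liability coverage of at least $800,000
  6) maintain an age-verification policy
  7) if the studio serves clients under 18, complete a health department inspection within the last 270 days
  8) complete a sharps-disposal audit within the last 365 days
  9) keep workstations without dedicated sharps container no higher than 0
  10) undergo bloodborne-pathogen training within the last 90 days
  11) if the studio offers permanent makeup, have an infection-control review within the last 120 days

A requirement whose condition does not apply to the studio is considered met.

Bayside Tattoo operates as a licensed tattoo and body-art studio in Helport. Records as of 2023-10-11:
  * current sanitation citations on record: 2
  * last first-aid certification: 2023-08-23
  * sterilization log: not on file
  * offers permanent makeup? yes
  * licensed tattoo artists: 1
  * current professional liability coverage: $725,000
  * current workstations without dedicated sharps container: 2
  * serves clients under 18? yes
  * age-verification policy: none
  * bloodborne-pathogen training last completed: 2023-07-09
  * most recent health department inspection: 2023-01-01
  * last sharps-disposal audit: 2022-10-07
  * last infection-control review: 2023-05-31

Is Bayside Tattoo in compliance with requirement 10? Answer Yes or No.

No

10. bloodborne-pathogen training 94 days ago vs limit 90 → not met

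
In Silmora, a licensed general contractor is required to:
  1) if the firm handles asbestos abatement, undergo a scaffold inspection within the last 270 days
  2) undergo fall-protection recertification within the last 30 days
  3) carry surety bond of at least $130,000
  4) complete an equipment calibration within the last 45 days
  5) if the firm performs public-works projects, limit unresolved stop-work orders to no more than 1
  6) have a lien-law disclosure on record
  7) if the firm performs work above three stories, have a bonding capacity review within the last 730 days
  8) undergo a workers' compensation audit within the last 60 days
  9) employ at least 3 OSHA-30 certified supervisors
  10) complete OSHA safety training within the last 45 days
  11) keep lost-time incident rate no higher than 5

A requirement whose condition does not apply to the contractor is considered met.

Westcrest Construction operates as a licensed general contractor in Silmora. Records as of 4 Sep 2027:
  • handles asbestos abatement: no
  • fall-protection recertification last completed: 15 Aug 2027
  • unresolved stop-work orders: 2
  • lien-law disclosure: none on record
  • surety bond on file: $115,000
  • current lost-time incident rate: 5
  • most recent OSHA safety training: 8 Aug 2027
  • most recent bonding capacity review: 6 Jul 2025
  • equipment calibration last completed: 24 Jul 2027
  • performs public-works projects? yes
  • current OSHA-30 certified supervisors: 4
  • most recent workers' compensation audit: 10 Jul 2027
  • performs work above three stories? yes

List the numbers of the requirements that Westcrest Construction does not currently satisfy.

3, 5, 6, 7

1. condition 'handles asbestos abatement' does not hold → requirement n/a → met
2. fall-protection recertification 20 days ago vs limit 30 → met
3. surety bond $115,000 < $130,000 → not met
4. equipment calibration 42 days ago vs limit 45 → met
5. condition 'performs public-works projects' holds; unresolved stop-work orders 2 > 1 → not met
6. lien-law disclosure absent → not met
7. condition 'performs work above three stories' holds; bonding capacity review 790 days ago vs limit 730 → not met
8. workers' compensation audit 56 days ago vs limit 60 → met
9. OSHA-30 certified supervisors 4 ≥ 3 → met
10. OSHA safety training 27 days ago vs limit 45 → met
11. lost-time incident rate 5 ≤ 5 → met
Not met: 3, 5, 6, 7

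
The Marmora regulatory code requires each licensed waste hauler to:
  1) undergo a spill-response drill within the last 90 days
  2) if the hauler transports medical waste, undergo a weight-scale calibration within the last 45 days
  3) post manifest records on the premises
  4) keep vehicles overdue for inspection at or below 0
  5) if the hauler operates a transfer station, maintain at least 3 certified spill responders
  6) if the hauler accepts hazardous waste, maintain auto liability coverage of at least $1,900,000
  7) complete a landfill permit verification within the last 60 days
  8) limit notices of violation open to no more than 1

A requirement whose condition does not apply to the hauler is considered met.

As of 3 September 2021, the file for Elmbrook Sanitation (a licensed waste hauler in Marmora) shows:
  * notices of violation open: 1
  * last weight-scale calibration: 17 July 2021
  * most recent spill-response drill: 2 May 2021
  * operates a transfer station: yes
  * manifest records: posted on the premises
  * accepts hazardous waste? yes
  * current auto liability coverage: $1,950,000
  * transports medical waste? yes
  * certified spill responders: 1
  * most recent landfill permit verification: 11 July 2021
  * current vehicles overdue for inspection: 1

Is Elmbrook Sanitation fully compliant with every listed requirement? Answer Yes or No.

No

1. spill-response drill 124 days ago vs limit 90 → not met
2. condition 'transports medical waste' holds; weight-scale calibration 48 days ago vs limit 45 → not met
3. manifest records present → met
4. vehicles overdue for inspection 1 > 0 → not met
5. condition 'operates a transfer station' holds; certified spill responders 1 < 3 → not met
6. condition 'accepts hazardous waste' holds; auto liability coverage $1,950,000 ≥ $1,900,000 → met
7. landfill permit verification 54 days ago vs limit 60 → met
8. notices of violation open 1 ≤ 1 → met
Not met: 1, 2, 4, 5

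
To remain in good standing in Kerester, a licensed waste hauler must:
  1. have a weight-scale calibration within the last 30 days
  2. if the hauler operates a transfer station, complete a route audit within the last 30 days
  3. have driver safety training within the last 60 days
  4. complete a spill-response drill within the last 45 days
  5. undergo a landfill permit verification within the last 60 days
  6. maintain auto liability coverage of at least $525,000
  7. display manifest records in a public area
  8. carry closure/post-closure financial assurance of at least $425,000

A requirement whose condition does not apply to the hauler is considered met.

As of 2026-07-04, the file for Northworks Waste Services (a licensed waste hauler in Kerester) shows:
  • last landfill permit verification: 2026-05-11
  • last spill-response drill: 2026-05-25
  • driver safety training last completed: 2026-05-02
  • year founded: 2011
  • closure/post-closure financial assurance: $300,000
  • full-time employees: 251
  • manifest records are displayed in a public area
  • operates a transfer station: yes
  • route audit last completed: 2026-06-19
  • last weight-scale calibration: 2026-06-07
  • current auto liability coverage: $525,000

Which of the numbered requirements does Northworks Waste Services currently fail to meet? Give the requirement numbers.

1. weight-scale calibration 27 days ago vs limit 30 → met
2. condition 'operates a transfer station' holds; route audit 15 days ago vs limit 30 → met
3. driver safety training 63 days ago vs limit 60 → not met
4. spill-response drill 40 days ago vs limit 45 → met
5. landfill permit verification 54 days ago vs limit 60 → met
6. auto liability coverage $525,000 ≥ $525,000 → met
7. manifest records present → met
8. closure/post-closure financial assurance $300,000 < $425,000 → not met
Not met: 3, 8

3, 8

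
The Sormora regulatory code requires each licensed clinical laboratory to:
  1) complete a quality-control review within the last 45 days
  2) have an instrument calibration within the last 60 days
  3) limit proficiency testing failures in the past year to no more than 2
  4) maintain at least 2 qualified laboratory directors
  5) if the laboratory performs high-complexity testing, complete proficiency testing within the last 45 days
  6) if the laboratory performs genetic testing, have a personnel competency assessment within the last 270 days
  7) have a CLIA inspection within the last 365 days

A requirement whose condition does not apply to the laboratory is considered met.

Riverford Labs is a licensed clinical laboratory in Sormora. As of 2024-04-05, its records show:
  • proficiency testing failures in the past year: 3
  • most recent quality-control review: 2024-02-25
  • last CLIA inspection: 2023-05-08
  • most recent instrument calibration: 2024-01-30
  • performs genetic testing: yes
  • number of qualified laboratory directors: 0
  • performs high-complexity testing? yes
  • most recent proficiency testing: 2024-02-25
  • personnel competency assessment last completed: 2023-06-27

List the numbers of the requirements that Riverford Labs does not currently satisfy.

2, 3, 4, 6

1. quality-control review 40 days ago vs limit 45 → met
2. instrument calibration 66 days ago vs limit 60 → not met
3. proficiency testing failures in the past year 3 > 2 → not met
4. qualified laboratory directors 0 < 2 → not met
5. condition 'performs high-complexity testing' holds; proficiency testing 40 days ago vs limit 45 → met
6. condition 'performs genetic testing' holds; personnel competency assessment 283 days ago vs limit 270 → not met
7. CLIA inspection 333 days ago vs limit 365 → met
Not met: 2, 3, 4, 6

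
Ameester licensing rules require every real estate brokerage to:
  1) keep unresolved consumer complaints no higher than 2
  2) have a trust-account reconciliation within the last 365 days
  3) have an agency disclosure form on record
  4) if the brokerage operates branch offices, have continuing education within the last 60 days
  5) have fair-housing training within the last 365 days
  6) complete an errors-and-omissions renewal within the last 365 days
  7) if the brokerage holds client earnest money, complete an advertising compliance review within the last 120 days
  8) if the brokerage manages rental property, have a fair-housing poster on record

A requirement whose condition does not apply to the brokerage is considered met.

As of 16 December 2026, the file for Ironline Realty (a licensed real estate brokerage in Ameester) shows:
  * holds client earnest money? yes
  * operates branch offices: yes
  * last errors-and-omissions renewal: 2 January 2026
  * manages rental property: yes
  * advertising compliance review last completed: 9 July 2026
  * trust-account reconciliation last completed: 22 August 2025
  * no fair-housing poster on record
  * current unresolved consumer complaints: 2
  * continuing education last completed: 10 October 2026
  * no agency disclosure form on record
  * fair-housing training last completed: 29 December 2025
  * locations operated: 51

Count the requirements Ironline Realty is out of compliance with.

1. unresolved consumer complaints 2 ≤ 2 → met
2. trust-account reconciliation 481 days ago vs limit 365 → not met
3. agency disclosure form absent → not met
4. condition 'operates branch offices' holds; continuing education 67 days ago vs limit 60 → not met
5. fair-housing training 352 days ago vs limit 365 → met
6. errors-and-omissions renewal 348 days ago vs limit 365 → met
7. condition 'holds client earnest money' holds; advertising compliance review 160 days ago vs limit 120 → not met
8. condition 'manages rental property' holds; fair-housing poster absent → not met
Not met: 5 of 8

5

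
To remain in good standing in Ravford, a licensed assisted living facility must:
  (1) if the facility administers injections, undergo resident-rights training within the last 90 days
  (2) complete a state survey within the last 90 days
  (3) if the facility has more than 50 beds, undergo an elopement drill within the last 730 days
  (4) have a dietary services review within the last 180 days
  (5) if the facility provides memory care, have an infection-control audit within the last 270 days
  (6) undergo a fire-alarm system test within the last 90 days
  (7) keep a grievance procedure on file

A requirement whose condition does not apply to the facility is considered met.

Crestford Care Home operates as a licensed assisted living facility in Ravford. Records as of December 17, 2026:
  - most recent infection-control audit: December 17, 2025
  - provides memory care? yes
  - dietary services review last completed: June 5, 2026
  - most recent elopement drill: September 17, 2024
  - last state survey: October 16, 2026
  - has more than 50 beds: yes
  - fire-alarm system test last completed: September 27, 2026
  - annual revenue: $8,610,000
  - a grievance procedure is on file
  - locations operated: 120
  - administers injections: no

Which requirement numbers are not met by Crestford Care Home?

3, 4, 5

1. condition 'administers injections' does not hold → requirement n/a → met
2. state survey 62 days ago vs limit 90 → met
3. condition 'has more than 50 beds' holds; elopement drill 821 days ago vs limit 730 → not met
4. dietary services review 195 days ago vs limit 180 → not met
5. condition 'provides memory care' holds; infection-control audit 365 days ago vs limit 270 → not met
6. fire-alarm system test 81 days ago vs limit 90 → met
7. grievance procedure present → met
Not met: 3, 4, 5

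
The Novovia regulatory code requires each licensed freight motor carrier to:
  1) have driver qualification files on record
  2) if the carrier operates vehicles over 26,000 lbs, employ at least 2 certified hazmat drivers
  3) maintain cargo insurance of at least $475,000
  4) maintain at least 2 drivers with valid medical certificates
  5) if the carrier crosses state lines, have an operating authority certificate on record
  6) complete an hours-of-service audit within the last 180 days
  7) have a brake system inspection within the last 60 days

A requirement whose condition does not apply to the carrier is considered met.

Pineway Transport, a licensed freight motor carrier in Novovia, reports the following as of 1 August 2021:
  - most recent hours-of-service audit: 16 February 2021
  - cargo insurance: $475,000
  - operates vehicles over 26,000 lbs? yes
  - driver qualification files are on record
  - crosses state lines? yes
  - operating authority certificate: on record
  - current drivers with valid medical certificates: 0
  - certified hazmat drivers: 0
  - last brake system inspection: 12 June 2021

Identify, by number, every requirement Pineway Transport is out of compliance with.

2, 4

1. driver qualification files present → met
2. condition 'operates vehicles over 26,000 lbs' holds; certified hazmat drivers 0 < 2 → not met
3. cargo insurance $475,000 ≥ $475,000 → met
4. drivers with valid medical certificates 0 < 2 → not met
5. condition 'crosses state lines' holds; operating authority certificate present → met
6. hours-of-service audit 166 days ago vs limit 180 → met
7. brake system inspection 50 days ago vs limit 60 → met
Not met: 2, 4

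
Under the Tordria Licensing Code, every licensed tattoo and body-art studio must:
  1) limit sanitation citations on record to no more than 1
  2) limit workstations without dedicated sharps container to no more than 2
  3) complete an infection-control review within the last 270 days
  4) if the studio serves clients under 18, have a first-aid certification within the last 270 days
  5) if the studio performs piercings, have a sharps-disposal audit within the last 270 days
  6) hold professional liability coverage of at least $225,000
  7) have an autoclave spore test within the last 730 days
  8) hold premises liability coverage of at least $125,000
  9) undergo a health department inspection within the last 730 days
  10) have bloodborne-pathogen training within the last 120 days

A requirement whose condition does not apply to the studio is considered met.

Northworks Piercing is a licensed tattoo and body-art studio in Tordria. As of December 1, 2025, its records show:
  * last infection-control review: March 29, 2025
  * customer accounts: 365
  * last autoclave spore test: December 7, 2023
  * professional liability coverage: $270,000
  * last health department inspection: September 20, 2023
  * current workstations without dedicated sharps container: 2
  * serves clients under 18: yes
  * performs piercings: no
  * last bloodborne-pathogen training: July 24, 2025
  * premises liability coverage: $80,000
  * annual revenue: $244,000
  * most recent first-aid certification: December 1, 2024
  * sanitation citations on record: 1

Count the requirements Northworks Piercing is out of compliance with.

4

1. sanitation citations on record 1 ≤ 1 → met
2. workstations without dedicated sharps container 2 ≤ 2 → met
3. infection-control review 247 days ago vs limit 270 → met
4. condition 'serves clients under 18' holds; first-aid certification 365 days ago vs limit 270 → not met
5. condition 'performs piercings' does not hold → requirement n/a → met
6. professional liability coverage $270,000 ≥ $225,000 → met
7. autoclave spore test 725 days ago vs limit 730 → met
8. premises liability coverage $80,000 < $125,000 → not met
9. health department inspection 803 days ago vs limit 730 → not met
10. bloodborne-pathogen training 130 days ago vs limit 120 → not met
Not met: 4 of 10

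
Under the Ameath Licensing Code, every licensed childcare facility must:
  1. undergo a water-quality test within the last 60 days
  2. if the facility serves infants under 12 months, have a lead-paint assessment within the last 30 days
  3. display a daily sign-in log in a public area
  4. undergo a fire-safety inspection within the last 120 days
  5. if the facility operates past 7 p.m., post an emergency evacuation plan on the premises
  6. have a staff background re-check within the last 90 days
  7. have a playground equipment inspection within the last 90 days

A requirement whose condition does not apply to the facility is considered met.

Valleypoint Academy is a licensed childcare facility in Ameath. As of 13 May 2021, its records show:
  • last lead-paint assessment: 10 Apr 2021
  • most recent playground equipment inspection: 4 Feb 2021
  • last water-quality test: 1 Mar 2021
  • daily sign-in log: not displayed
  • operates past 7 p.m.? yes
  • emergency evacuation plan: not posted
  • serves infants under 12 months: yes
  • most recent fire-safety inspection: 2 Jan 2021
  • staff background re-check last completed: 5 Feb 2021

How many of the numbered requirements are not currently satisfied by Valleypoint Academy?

1. water-quality test 73 days ago vs limit 60 → not met
2. condition 'serves infants under 12 months' holds; lead-paint assessment 33 days ago vs limit 30 → not met
3. daily sign-in log absent → not met
4. fire-safety inspection 131 days ago vs limit 120 → not met
5. condition 'operates past 7 p.m.' holds; emergency evacuation plan absent → not met
6. staff background re-check 97 days ago vs limit 90 → not met
7. playground equipment inspection 98 days ago vs limit 90 → not met
Not met: 7 of 7

7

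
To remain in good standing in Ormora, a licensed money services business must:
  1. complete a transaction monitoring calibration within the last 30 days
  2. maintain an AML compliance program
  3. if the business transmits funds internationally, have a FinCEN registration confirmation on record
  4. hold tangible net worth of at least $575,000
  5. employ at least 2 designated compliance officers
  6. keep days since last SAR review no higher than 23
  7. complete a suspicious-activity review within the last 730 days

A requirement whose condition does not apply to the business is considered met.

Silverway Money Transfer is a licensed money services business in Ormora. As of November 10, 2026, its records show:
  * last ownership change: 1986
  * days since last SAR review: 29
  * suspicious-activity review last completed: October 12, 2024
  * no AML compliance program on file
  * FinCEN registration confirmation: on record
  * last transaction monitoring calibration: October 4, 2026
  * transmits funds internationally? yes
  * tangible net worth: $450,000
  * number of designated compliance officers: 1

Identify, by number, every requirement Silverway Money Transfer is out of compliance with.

1. transaction monitoring calibration 37 days ago vs limit 30 → not met
2. AML compliance program absent → not met
3. condition 'transmits funds internationally' holds; FinCEN registration confirmation present → met
4. tangible net worth $450,000 < $575,000 → not met
5. designated compliance officers 1 < 2 → not met
6. days since last SAR review 29 > 23 → not met
7. suspicious-activity review 759 days ago vs limit 730 → not met
Not met: 1, 2, 4, 5, 6, 7

1, 2, 4, 5, 6, 7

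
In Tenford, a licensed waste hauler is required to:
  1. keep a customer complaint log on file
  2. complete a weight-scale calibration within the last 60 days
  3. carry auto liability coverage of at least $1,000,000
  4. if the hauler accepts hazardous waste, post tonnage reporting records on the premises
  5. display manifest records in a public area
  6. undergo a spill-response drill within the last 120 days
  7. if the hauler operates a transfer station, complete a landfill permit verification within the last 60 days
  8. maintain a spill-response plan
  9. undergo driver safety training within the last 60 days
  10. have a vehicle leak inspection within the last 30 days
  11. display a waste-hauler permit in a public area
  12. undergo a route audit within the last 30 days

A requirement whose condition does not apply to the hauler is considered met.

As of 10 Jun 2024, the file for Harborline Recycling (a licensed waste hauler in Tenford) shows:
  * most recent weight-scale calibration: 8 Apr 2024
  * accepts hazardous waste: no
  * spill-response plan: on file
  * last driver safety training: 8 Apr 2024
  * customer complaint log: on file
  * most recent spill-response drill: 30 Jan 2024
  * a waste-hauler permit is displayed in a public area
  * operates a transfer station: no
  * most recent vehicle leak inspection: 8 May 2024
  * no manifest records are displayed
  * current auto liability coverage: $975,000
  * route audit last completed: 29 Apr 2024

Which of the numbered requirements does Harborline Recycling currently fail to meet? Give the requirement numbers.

1. customer complaint log present → met
2. weight-scale calibration 63 days ago vs limit 60 → not met
3. auto liability coverage $975,000 < $1,000,000 → not met
4. condition 'accepts hazardous waste' does not hold → requirement n/a → met
5. manifest records absent → not met
6. spill-response drill 132 days ago vs limit 120 → not met
7. condition 'operates a transfer station' does not hold → requirement n/a → met
8. spill-response plan present → met
9. driver safety training 63 days ago vs limit 60 → not met
10. vehicle leak inspection 33 days ago vs limit 30 → not met
11. waste-hauler permit present → met
12. route audit 42 days ago vs limit 30 → not met
Not met: 2, 3, 5, 6, 9, 10, 12

2, 3, 5, 6, 9, 10, 12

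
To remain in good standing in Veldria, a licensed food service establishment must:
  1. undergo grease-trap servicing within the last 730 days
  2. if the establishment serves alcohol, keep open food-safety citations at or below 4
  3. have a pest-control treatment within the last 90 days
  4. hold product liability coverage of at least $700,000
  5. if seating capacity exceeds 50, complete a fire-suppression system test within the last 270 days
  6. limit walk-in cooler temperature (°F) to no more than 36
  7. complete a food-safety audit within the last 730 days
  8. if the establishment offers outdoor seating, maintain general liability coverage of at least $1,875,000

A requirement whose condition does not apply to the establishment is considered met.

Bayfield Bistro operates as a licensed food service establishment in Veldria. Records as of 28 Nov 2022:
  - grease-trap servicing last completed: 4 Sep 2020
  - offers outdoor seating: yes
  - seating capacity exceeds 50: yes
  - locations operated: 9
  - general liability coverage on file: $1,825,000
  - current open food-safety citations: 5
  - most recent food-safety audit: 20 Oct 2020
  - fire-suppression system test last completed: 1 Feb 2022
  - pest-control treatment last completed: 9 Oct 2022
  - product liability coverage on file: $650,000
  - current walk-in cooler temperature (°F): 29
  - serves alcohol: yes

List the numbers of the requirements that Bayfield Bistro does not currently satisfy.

1. grease-trap servicing 815 days ago vs limit 730 → not met
2. condition 'serves alcohol' holds; open food-safety citations 5 > 4 → not met
3. pest-control treatment 50 days ago vs limit 90 → met
4. product liability coverage $650,000 < $700,000 → not met
5. condition 'seating capacity exceeds 50' holds; fire-suppression system test 300 days ago vs limit 270 → not met
6. walk-in cooler temperature (°F) 29 ≤ 36 → met
7. food-safety audit 769 days ago vs limit 730 → not met
8. condition 'offers outdoor seating' holds; general liability coverage $1,825,000 < $1,875,000 → not met
Not met: 1, 2, 4, 5, 7, 8

1, 2, 4, 5, 7, 8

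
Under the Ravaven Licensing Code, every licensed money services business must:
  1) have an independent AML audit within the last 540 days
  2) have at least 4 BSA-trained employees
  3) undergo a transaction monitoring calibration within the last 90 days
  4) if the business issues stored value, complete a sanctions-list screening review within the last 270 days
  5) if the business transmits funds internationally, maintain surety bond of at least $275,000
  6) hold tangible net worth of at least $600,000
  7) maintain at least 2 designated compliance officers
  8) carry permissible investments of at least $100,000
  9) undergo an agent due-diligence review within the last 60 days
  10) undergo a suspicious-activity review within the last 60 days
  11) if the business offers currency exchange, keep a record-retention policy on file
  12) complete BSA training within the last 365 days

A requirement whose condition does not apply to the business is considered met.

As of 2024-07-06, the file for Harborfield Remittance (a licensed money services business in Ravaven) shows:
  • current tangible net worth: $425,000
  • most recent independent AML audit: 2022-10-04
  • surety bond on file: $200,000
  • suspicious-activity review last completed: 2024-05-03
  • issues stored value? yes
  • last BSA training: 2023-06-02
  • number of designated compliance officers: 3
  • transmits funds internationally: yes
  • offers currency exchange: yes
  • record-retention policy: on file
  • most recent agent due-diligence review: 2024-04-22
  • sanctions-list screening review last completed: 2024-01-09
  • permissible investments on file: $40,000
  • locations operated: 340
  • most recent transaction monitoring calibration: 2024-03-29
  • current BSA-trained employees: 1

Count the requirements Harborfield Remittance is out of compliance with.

1. independent AML audit 641 days ago vs limit 540 → not met
2. BSA-trained employees 1 < 4 → not met
3. transaction monitoring calibration 99 days ago vs limit 90 → not met
4. condition 'issues stored value' holds; sanctions-list screening review 179 days ago vs limit 270 → met
5. condition 'transmits funds internationally' holds; surety bond $200,000 < $275,000 → not met
6. tangible net worth $425,000 < $600,000 → not met
7. designated compliance officers 3 ≥ 2 → met
8. permissible investments $40,000 < $100,000 → not met
9. agent due-diligence review 75 days ago vs limit 60 → not met
10. suspicious-activity review 64 days ago vs limit 60 → not met
11. condition 'offers currency exchange' holds; record-retention policy present → met
12. BSA training 400 days ago vs limit 365 → not met
Not met: 9 of 12

9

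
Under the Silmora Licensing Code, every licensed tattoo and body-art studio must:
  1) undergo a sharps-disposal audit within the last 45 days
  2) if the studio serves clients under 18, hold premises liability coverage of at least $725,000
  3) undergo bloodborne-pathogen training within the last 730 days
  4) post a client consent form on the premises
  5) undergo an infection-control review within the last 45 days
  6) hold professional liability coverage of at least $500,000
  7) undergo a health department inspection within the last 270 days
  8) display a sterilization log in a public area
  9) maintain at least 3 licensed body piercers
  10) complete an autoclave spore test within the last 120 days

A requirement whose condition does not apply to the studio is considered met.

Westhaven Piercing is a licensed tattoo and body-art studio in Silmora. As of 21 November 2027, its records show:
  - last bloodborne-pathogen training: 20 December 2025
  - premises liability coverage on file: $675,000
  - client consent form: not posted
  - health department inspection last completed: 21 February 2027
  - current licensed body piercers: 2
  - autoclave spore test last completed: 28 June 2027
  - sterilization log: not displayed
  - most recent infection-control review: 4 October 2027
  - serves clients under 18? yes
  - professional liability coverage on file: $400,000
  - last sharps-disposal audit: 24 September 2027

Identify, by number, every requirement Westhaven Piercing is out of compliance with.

1. sharps-disposal audit 58 days ago vs limit 45 → not met
2. condition 'serves clients under 18' holds; premises liability coverage $675,000 < $725,000 → not met
3. bloodborne-pathogen training 701 days ago vs limit 730 → met
4. client consent form absent → not met
5. infection-control review 48 days ago vs limit 45 → not met
6. professional liability coverage $400,000 < $500,000 → not met
7. health department inspection 273 days ago vs limit 270 → not met
8. sterilization log absent → not met
9. licensed body piercers 2 < 3 → not met
10. autoclave spore test 146 days ago vs limit 120 → not met
Not met: 1, 2, 4, 5, 6, 7, 8, 9, 10

1, 2, 4, 5, 6, 7, 8, 9, 10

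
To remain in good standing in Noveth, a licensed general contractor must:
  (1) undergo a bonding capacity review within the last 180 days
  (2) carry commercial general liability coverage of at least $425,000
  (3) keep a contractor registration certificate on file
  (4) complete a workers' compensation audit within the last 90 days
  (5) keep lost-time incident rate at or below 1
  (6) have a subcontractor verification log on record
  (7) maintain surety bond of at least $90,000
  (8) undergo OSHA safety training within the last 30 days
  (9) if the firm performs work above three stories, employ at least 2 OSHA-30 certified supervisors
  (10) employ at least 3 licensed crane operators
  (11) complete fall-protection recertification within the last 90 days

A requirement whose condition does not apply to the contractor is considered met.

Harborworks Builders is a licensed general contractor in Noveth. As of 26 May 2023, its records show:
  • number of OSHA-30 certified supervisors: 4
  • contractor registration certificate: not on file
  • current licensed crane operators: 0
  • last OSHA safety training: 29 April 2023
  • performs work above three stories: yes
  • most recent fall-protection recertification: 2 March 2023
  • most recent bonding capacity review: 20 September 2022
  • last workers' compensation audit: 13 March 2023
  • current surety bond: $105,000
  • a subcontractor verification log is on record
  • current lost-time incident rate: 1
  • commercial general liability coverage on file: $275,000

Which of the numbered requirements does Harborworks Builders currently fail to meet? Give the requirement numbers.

1, 2, 3, 10

1. bonding capacity review 248 days ago vs limit 180 → not met
2. commercial general liability coverage $275,000 < $425,000 → not met
3. contractor registration certificate absent → not met
4. workers' compensation audit 74 days ago vs limit 90 → met
5. lost-time incident rate 1 ≤ 1 → met
6. subcontractor verification log present → met
7. surety bond $105,000 ≥ $90,000 → met
8. OSHA safety training 27 days ago vs limit 30 → met
9. condition 'performs work above three stories' holds; OSHA-30 certified supervisors 4 ≥ 2 → met
10. licensed crane operators 0 < 3 → not met
11. fall-protection recertification 85 days ago vs limit 90 → met
Not met: 1, 2, 3, 10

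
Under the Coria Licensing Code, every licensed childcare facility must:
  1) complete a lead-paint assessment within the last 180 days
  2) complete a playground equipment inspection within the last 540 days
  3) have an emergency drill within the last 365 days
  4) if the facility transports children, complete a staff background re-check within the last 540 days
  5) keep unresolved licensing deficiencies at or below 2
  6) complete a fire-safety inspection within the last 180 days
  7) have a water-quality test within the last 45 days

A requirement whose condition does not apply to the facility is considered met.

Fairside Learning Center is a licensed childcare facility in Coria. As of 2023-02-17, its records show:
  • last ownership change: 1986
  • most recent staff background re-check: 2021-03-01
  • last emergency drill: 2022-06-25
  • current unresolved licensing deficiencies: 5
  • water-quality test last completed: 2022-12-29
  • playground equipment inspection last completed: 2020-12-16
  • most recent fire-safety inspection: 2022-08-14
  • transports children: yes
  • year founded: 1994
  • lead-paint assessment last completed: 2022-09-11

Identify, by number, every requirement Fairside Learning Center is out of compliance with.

1. lead-paint assessment 159 days ago vs limit 180 → met
2. playground equipment inspection 793 days ago vs limit 540 → not met
3. emergency drill 237 days ago vs limit 365 → met
4. condition 'transports children' holds; staff background re-check 718 days ago vs limit 540 → not met
5. unresolved licensing deficiencies 5 > 2 → not met
6. fire-safety inspection 187 days ago vs limit 180 → not met
7. water-quality test 50 days ago vs limit 45 → not met
Not met: 2, 4, 5, 6, 7

2, 4, 5, 6, 7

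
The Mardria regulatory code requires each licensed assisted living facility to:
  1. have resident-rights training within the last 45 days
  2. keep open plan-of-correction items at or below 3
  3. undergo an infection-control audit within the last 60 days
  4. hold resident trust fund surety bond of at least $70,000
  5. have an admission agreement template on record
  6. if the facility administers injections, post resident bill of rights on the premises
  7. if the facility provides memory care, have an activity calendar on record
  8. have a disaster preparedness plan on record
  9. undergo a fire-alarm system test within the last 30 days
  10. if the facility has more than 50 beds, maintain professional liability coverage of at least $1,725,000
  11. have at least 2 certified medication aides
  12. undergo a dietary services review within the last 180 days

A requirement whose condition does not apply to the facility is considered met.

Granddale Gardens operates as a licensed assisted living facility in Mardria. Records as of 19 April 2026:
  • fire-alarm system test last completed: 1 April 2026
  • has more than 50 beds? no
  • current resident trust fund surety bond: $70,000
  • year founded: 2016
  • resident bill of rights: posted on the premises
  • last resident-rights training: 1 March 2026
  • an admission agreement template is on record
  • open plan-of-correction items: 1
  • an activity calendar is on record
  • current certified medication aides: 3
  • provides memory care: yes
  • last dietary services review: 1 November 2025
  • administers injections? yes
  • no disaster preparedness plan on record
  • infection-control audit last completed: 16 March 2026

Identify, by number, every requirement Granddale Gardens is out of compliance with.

1. resident-rights training 49 days ago vs limit 45 → not met
2. open plan-of-correction items 1 ≤ 3 → met
3. infection-control audit 34 days ago vs limit 60 → met
4. resident trust fund surety bond $70,000 ≥ $70,000 → met
5. admission agreement template present → met
6. condition 'administers injections' holds; resident bill of rights present → met
7. condition 'provides memory care' holds; activity calendar present → met
8. disaster preparedness plan absent → not met
9. fire-alarm system test 18 days ago vs limit 30 → met
10. condition 'has more than 50 beds' does not hold → requirement n/a → met
11. certified medication aides 3 ≥ 2 → met
12. dietary services review 169 days ago vs limit 180 → met
Not met: 1, 8

1, 8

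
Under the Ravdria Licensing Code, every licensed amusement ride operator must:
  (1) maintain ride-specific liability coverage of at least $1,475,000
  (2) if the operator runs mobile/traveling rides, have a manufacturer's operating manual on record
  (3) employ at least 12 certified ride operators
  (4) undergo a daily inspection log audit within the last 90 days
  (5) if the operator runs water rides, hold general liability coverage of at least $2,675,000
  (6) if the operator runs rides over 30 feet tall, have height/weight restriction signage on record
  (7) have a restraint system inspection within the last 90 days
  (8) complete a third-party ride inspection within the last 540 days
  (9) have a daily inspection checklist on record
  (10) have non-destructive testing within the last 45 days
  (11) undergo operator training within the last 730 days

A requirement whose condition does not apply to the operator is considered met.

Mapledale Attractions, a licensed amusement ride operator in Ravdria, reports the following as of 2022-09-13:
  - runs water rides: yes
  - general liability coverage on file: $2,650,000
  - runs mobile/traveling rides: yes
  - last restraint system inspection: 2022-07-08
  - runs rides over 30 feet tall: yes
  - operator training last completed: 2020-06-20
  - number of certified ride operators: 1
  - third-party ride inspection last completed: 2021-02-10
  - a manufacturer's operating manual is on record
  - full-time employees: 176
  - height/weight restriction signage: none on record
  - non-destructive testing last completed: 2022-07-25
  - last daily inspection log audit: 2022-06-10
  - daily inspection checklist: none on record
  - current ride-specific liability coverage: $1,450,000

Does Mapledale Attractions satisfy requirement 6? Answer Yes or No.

6. condition 'runs rides over 30 feet tall' holds; height/weight restriction signage absent → not met

No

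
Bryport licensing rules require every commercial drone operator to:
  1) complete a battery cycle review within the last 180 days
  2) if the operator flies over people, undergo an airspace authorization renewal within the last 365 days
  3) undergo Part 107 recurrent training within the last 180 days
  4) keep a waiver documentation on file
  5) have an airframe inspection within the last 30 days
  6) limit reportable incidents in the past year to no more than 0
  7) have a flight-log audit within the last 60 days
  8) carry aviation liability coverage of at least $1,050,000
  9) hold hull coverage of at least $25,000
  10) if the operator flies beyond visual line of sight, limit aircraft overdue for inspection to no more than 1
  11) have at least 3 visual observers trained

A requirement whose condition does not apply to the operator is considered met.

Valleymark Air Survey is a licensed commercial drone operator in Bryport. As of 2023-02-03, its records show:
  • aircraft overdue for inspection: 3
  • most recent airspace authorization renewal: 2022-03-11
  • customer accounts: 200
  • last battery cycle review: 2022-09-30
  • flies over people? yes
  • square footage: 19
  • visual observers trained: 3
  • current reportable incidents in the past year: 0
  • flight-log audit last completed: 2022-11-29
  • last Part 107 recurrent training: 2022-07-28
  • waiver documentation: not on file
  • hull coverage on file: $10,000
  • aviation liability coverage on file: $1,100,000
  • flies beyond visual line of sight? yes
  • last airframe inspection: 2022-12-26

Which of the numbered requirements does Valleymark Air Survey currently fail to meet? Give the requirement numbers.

1. battery cycle review 126 days ago vs limit 180 → met
2. condition 'flies over people' holds; airspace authorization renewal 329 days ago vs limit 365 → met
3. Part 107 recurrent training 190 days ago vs limit 180 → not met
4. waiver documentation absent → not met
5. airframe inspection 39 days ago vs limit 30 → not met
6. reportable incidents in the past year 0 ≤ 0 → met
7. flight-log audit 66 days ago vs limit 60 → not met
8. aviation liability coverage $1,100,000 ≥ $1,050,000 → met
9. hull coverage $10,000 < $25,000 → not met
10. condition 'flies beyond visual line of sight' holds; aircraft overdue for inspection 3 > 1 → not met
11. visual observers trained 3 ≥ 3 → met
Not met: 3, 4, 5, 7, 9, 10

3, 4, 5, 7, 9, 10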